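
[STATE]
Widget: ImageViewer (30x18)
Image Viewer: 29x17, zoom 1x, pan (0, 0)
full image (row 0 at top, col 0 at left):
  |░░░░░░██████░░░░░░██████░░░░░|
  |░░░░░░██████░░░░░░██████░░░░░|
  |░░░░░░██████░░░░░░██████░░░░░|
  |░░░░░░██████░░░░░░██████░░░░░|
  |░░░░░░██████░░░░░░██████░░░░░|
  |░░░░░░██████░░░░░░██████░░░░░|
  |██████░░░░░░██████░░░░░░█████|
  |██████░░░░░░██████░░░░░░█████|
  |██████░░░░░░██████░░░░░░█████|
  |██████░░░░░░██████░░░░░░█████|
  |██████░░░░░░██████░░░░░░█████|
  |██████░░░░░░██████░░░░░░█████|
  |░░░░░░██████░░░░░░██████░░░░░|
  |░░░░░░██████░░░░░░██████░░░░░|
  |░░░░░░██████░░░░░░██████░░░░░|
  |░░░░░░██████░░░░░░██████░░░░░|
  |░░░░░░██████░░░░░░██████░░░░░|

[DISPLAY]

░░░░░░██████░░░░░░██████░░░░░ 
░░░░░░██████░░░░░░██████░░░░░ 
░░░░░░██████░░░░░░██████░░░░░ 
░░░░░░██████░░░░░░██████░░░░░ 
░░░░░░██████░░░░░░██████░░░░░ 
░░░░░░██████░░░░░░██████░░░░░ 
██████░░░░░░██████░░░░░░█████ 
██████░░░░░░██████░░░░░░█████ 
██████░░░░░░██████░░░░░░█████ 
██████░░░░░░██████░░░░░░█████ 
██████░░░░░░██████░░░░░░█████ 
██████░░░░░░██████░░░░░░█████ 
░░░░░░██████░░░░░░██████░░░░░ 
░░░░░░██████░░░░░░██████░░░░░ 
░░░░░░██████░░░░░░██████░░░░░ 
░░░░░░██████░░░░░░██████░░░░░ 
░░░░░░██████░░░░░░██████░░░░░ 
                              


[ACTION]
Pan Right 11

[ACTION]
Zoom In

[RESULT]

░████████████░░░░░░░░░░░░█████
░████████████░░░░░░░░░░░░█████
░████████████░░░░░░░░░░░░█████
░████████████░░░░░░░░░░░░█████
░████████████░░░░░░░░░░░░█████
░████████████░░░░░░░░░░░░█████
░████████████░░░░░░░░░░░░█████
░████████████░░░░░░░░░░░░█████
░████████████░░░░░░░░░░░░█████
░████████████░░░░░░░░░░░░█████
░████████████░░░░░░░░░░░░█████
░████████████░░░░░░░░░░░░█████
█░░░░░░░░░░░░████████████░░░░░
█░░░░░░░░░░░░████████████░░░░░
█░░░░░░░░░░░░████████████░░░░░
█░░░░░░░░░░░░████████████░░░░░
█░░░░░░░░░░░░████████████░░░░░
█░░░░░░░░░░░░████████████░░░░░


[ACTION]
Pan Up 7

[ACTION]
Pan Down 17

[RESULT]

█░░░░░░░░░░░░████████████░░░░░
█░░░░░░░░░░░░████████████░░░░░
█░░░░░░░░░░░░████████████░░░░░
█░░░░░░░░░░░░████████████░░░░░
█░░░░░░░░░░░░████████████░░░░░
█░░░░░░░░░░░░████████████░░░░░
█░░░░░░░░░░░░████████████░░░░░
░████████████░░░░░░░░░░░░█████
░████████████░░░░░░░░░░░░█████
░████████████░░░░░░░░░░░░█████
░████████████░░░░░░░░░░░░█████
░████████████░░░░░░░░░░░░█████
░████████████░░░░░░░░░░░░█████
░████████████░░░░░░░░░░░░█████
░████████████░░░░░░░░░░░░█████
░████████████░░░░░░░░░░░░█████
░████████████░░░░░░░░░░░░█████
                              


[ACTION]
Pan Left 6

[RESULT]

███████░░░░░░░░░░░░███████████
███████░░░░░░░░░░░░███████████
███████░░░░░░░░░░░░███████████
███████░░░░░░░░░░░░███████████
███████░░░░░░░░░░░░███████████
███████░░░░░░░░░░░░███████████
███████░░░░░░░░░░░░███████████
░░░░░░░████████████░░░░░░░░░░░
░░░░░░░████████████░░░░░░░░░░░
░░░░░░░████████████░░░░░░░░░░░
░░░░░░░████████████░░░░░░░░░░░
░░░░░░░████████████░░░░░░░░░░░
░░░░░░░████████████░░░░░░░░░░░
░░░░░░░████████████░░░░░░░░░░░
░░░░░░░████████████░░░░░░░░░░░
░░░░░░░████████████░░░░░░░░░░░
░░░░░░░████████████░░░░░░░░░░░
                              


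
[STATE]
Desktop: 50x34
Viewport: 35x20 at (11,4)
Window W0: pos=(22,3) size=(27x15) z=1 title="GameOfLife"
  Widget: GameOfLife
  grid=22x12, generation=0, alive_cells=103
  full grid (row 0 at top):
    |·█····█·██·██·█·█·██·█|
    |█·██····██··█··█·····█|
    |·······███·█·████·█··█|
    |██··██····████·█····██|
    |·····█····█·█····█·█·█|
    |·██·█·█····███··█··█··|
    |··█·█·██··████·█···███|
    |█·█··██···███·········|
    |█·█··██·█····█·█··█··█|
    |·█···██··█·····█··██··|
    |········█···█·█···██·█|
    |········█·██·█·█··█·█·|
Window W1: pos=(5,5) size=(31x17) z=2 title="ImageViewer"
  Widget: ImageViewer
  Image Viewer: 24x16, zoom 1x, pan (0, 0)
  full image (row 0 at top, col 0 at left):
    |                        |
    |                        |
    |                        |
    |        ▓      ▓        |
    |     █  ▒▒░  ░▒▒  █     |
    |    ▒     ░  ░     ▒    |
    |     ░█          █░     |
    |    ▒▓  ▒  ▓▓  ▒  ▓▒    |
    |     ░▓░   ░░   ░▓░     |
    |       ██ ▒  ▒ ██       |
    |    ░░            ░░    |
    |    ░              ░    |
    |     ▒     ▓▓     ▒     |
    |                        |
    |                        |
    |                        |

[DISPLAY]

           ┃ GameOfLife            
━━━━━━━━━━━━━━━━━━━━━━━━┓──────────
eViewer                 ┃          
────────────────────────┨··█·····█ 
                        ┃████·█··█ 
                        ┃█·█····██ 
                        ┃····█·█·█ 
   ▓      ▓             ┃█··█··█·· 
█  ▒▒░  ░▒▒  █          ┃█·█···███ 
     ░  ░     ▒         ┃········· 
░█          █░          ┃█·█··█··█ 
▓  ▒  ▓▓  ▒  ▓▒         ┃··█··██·· 
░▓░   ░░   ░▓░          ┃·█···██·█ 
  ██ ▒  ▒ ██            ┃━━━━━━━━━━
░            ░░         ┃          
              ░         ┃          
▒     ▓▓     ▒          ┃          
━━━━━━━━━━━━━━━━━━━━━━━━┛          
                                   
                                   


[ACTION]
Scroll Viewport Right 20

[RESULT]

       ┃ GameOfLife              ┃ 
━━━━━━━━━━━━━━━━━━━━┓────────────┨ 
wer                 ┃            ┃ 
────────────────────┨··█·····█   ┃ 
                    ┃████·█··█   ┃ 
                    ┃█·█····██   ┃ 
                    ┃····█·█·█   ┃ 
      ▓             ┃█··█··█··   ┃ 
▒░  ░▒▒  █          ┃█·█···███   ┃ 
 ░  ░     ▒         ┃·········   ┃ 
        █░          ┃█·█··█··█   ┃ 
  ▓▓  ▒  ▓▒         ┃··█··██··   ┃ 
  ░░   ░▓░          ┃·█···██·█   ┃ 
 ▒  ▒ ██            ┃━━━━━━━━━━━━┛ 
         ░░         ┃              
          ░         ┃              
  ▓▓     ▒          ┃              
━━━━━━━━━━━━━━━━━━━━┛              
                                   
                                   


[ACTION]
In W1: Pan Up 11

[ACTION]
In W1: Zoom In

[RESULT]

       ┃ GameOfLife              ┃ 
━━━━━━━━━━━━━━━━━━━━┓────────────┨ 
wer                 ┃            ┃ 
────────────────────┨··█·····█   ┃ 
                    ┃████·█··█   ┃ 
                    ┃█·█····██   ┃ 
                    ┃····█·█·█   ┃ 
                    ┃█··█··█··   ┃ 
                    ┃█·█···███   ┃ 
                    ┃·········   ┃ 
       ▓▓           ┃█·█··█··█   ┃ 
       ▓▓           ┃··█··██··   ┃ 
 ██    ▒▒▒▒░░    ░░▒┃·█···██·█   ┃ 
 ██    ▒▒▒▒░░    ░░▒┃━━━━━━━━━━━━┛ 
▒          ░░    ░░ ┃              
▒          ░░    ░░ ┃              
 ░░██               ┃              
━━━━━━━━━━━━━━━━━━━━┛              
                                   
                                   


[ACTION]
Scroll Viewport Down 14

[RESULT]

       ▓▓           ┃█·█··█··█   ┃ 
       ▓▓           ┃··█··██··   ┃ 
 ██    ▒▒▒▒░░    ░░▒┃·█···██·█   ┃ 
 ██    ▒▒▒▒░░    ░░▒┃━━━━━━━━━━━━┛ 
▒          ░░    ░░ ┃              
▒          ░░    ░░ ┃              
 ░░██               ┃              
━━━━━━━━━━━━━━━━━━━━┛              
                                   
                                   
                                   
                                   
                                   
                                   
                                   
                                   
                                   
                                   
                                   
                                   


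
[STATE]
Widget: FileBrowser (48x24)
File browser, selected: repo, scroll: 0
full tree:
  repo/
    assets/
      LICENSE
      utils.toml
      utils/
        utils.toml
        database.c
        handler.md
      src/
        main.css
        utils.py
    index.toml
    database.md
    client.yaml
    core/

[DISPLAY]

> [-] repo/                                     
    [+] assets/                                 
    index.toml                                  
    database.md                                 
    client.yaml                                 
    [+] core/                                   
                                                
                                                
                                                
                                                
                                                
                                                
                                                
                                                
                                                
                                                
                                                
                                                
                                                
                                                
                                                
                                                
                                                
                                                


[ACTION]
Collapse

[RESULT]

> [+] repo/                                     
                                                
                                                
                                                
                                                
                                                
                                                
                                                
                                                
                                                
                                                
                                                
                                                
                                                
                                                
                                                
                                                
                                                
                                                
                                                
                                                
                                                
                                                
                                                


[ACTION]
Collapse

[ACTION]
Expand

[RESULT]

> [-] repo/                                     
    [+] assets/                                 
    index.toml                                  
    database.md                                 
    client.yaml                                 
    [+] core/                                   
                                                
                                                
                                                
                                                
                                                
                                                
                                                
                                                
                                                
                                                
                                                
                                                
                                                
                                                
                                                
                                                
                                                
                                                


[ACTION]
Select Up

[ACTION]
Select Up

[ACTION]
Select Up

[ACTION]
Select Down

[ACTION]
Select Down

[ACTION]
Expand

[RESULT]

  [-] repo/                                     
    [+] assets/                                 
  > index.toml                                  
    database.md                                 
    client.yaml                                 
    [+] core/                                   
                                                
                                                
                                                
                                                
                                                
                                                
                                                
                                                
                                                
                                                
                                                
                                                
                                                
                                                
                                                
                                                
                                                
                                                


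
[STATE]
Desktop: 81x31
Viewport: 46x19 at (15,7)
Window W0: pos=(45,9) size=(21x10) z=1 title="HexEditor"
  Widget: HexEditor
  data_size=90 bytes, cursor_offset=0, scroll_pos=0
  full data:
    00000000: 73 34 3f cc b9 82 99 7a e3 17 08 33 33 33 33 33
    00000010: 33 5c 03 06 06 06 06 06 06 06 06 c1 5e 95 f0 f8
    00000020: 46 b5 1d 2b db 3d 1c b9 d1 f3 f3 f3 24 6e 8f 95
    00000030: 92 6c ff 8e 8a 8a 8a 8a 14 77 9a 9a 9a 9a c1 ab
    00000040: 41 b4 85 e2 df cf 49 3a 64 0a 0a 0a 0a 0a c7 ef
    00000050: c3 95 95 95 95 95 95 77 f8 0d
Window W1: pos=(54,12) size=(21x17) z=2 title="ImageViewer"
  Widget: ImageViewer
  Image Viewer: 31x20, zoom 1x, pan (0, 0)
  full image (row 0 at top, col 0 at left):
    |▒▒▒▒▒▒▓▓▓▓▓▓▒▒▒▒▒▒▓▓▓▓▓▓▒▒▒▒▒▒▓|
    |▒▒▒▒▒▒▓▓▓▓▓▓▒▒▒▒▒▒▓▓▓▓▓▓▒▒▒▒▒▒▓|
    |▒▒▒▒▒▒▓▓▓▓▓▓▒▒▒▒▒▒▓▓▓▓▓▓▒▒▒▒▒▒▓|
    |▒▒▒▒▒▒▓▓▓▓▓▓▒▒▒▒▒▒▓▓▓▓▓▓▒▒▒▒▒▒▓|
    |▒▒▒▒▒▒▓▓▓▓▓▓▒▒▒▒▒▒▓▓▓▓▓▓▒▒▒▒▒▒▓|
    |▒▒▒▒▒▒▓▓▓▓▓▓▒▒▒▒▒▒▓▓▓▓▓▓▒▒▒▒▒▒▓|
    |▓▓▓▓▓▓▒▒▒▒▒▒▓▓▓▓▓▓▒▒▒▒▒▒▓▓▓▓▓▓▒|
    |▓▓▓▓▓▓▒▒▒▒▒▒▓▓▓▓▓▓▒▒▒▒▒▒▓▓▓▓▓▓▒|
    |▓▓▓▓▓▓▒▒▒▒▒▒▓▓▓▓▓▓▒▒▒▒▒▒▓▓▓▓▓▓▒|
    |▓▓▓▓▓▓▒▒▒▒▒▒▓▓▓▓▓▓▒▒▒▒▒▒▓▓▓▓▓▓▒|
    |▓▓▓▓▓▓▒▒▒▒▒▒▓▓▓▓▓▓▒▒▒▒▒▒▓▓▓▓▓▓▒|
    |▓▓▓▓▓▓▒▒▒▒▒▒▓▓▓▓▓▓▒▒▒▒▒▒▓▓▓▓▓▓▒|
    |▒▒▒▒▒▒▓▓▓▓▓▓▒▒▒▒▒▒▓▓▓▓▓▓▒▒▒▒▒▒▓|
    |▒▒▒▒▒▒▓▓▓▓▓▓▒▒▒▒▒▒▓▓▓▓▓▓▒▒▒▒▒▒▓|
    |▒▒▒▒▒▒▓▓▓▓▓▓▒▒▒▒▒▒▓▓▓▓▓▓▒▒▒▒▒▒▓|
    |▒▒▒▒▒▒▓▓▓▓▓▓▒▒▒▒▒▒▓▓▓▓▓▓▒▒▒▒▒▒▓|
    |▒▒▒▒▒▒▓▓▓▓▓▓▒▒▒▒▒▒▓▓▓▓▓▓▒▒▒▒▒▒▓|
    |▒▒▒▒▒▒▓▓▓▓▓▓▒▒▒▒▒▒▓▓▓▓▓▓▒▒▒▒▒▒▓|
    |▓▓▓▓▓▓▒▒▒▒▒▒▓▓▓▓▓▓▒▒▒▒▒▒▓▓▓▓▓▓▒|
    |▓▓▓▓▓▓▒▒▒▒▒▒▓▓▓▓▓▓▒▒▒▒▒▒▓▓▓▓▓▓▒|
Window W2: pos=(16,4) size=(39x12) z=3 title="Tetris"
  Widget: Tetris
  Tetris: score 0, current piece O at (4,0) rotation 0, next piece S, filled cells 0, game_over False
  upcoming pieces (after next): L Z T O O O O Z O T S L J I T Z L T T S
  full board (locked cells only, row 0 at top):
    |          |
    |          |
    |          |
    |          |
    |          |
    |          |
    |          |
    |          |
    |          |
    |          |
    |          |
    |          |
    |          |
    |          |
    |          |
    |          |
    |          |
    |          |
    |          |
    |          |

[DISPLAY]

 ┃          │Next:                     ┃      
 ┃          │ ░░                       ┃      
 ┃          │░░                        ┃━━━━━━
 ┃          │                          ┃r     
 ┃          │                          ┃──────
 ┃          │                          ┃━━━━━━
 ┃          │Score:                    ┃ Image
 ┃          │0                         ┃──────
 ┗━━━━━━━━━━━━━━━━━━━━━━━━━━━━━━━━━━━━━┛▒▒▒▒▒▒
                              ┃00000040┃▒▒▒▒▒▒
                              ┃00000050┃▒▒▒▒▒▒
                              ┗━━━━━━━━┃▒▒▒▒▒▒
                                       ┃▒▒▒▒▒▒
                                       ┃▒▒▒▒▒▒
                                       ┃▓▓▓▓▓▓
                                       ┃▓▓▓▓▓▓
                                       ┃▓▓▓▓▓▓
                                       ┃▓▓▓▓▓▓
                                       ┃▓▓▓▓▓▓


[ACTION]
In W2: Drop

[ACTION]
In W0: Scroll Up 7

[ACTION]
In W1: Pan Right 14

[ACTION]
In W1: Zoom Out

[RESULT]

 ┃          │Next:                     ┃      
 ┃          │ ░░                       ┃      
 ┃          │░░                        ┃━━━━━━
 ┃          │                          ┃r     
 ┃          │                          ┃──────
 ┃          │                          ┃━━━━━━
 ┃          │Score:                    ┃ Image
 ┃          │0                         ┃──────
 ┗━━━━━━━━━━━━━━━━━━━━━━━━━━━━━━━━━━━━━┛▒▒▒▒▓▓
                              ┃00000040┃▒▒▒▒▓▓
                              ┃00000050┃▒▒▒▒▓▓
                              ┗━━━━━━━━┃▒▒▒▒▓▓
                                       ┃▒▒▒▒▓▓
                                       ┃▒▒▒▒▓▓
                                       ┃▓▓▓▓▒▒
                                       ┃▓▓▓▓▒▒
                                       ┃▓▓▓▓▒▒
                                       ┃▓▓▓▓▒▒
                                       ┃▓▓▓▓▒▒


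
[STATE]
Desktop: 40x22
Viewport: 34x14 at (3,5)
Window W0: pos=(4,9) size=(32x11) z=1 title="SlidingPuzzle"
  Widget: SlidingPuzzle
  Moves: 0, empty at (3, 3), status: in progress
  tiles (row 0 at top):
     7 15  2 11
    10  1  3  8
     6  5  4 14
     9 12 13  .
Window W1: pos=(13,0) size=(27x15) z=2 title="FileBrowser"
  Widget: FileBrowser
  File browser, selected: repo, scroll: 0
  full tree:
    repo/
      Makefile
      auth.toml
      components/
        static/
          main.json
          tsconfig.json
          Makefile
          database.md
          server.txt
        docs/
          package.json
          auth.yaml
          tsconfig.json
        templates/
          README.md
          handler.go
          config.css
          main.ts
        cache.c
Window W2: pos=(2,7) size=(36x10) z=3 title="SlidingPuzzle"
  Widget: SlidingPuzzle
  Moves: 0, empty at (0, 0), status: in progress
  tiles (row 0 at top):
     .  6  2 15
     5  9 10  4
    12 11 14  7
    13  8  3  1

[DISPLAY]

          ┃    auth.toml          
          ┃    [+] components/    
━━━━━━━━━━━━━━━━━━━━━━━━━━━━━━━━━━
 SlidingPuzzle                    
──────────────────────────────────
┌────┬────┬────┬────┐             
│    │  6 │  2 │ 15 │             
├────┼────┼────┼────┤             
│  5 │  9 │ 10 │  4 │             
├────┼────┼────┼────┤             
│ 12 │ 11 │ 14 │  7 │             
━━━━━━━━━━━━━━━━━━━━━━━━━━━━━━━━━━
 ┃│  6 │  5 │  4 │ 14 │         ┃ 
 ┃├────┼────┼────┼────┤         ┃ 


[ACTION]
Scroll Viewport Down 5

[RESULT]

 SlidingPuzzle                    
──────────────────────────────────
┌────┬────┬────┬────┐             
│    │  6 │  2 │ 15 │             
├────┼────┼────┼────┤             
│  5 │  9 │ 10 │  4 │             
├────┼────┼────┼────┤             
│ 12 │ 11 │ 14 │  7 │             
━━━━━━━━━━━━━━━━━━━━━━━━━━━━━━━━━━
 ┃│  6 │  5 │  4 │ 14 │         ┃ 
 ┃├────┼────┼────┼────┤         ┃ 
 ┗━━━━━━━━━━━━━━━━━━━━━━━━━━━━━━┛ 
                                  
                                  


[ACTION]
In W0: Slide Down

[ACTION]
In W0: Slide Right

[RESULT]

 SlidingPuzzle                    
──────────────────────────────────
┌────┬────┬────┬────┐             
│    │  6 │  2 │ 15 │             
├────┼────┼────┼────┤             
│  5 │  9 │ 10 │  4 │             
├────┼────┼────┼────┤             
│ 12 │ 11 │ 14 │  7 │             
━━━━━━━━━━━━━━━━━━━━━━━━━━━━━━━━━━
 ┃│  6 │  5 │    │  4 │         ┃ 
 ┃├────┼────┼────┼────┤         ┃ 
 ┗━━━━━━━━━━━━━━━━━━━━━━━━━━━━━━┛ 
                                  
                                  


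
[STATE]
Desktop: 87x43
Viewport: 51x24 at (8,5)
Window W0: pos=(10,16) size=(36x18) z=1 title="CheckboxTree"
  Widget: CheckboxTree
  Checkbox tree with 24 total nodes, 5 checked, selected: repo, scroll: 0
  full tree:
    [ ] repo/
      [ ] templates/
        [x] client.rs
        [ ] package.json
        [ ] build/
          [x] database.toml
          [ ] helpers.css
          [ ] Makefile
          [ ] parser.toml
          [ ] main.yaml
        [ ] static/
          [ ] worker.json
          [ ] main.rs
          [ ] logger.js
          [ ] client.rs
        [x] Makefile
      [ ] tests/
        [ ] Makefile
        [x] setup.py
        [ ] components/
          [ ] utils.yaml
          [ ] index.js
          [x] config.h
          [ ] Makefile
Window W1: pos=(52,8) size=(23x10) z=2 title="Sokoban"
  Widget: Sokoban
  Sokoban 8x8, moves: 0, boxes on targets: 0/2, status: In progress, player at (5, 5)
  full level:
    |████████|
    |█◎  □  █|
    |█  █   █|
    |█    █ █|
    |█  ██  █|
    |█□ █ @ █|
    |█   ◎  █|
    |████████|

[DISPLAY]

                                                   
                                                   
                                                   
                                            ┏━━━━━━
                                            ┃ Sokob
                                            ┠──────
                                            ┃██████
                                            ┃█◎  □ 
                                            ┃█  █  
                                            ┃█    █
                                            ┃█  ██ 
  ┏━━━━━━━━━━━━━━━━━━━━━━━━━━━━━━━━━━┓      ┃█□ █ @
  ┃ CheckboxTree                     ┃      ┗━━━━━━
  ┠──────────────────────────────────┨             
  ┃>[-] repo/                        ┃             
  ┃   [-] templates/                 ┃             
  ┃     [x] client.rs                ┃             
  ┃     [ ] package.json             ┃             
  ┃     [-] build/                   ┃             
  ┃       [x] database.toml          ┃             
  ┃       [ ] helpers.css            ┃             
  ┃       [ ] Makefile               ┃             
  ┃       [ ] parser.toml            ┃             
  ┃       [ ] main.yaml              ┃             


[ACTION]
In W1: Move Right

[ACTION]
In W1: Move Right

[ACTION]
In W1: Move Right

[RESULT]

                                                   
                                                   
                                                   
                                            ┏━━━━━━
                                            ┃ Sokob
                                            ┠──────
                                            ┃██████
                                            ┃█◎  □ 
                                            ┃█  █  
                                            ┃█    █
                                            ┃█  ██ 
  ┏━━━━━━━━━━━━━━━━━━━━━━━━━━━━━━━━━━┓      ┃█□ █  
  ┃ CheckboxTree                     ┃      ┗━━━━━━
  ┠──────────────────────────────────┨             
  ┃>[-] repo/                        ┃             
  ┃   [-] templates/                 ┃             
  ┃     [x] client.rs                ┃             
  ┃     [ ] package.json             ┃             
  ┃     [-] build/                   ┃             
  ┃       [x] database.toml          ┃             
  ┃       [ ] helpers.css            ┃             
  ┃       [ ] Makefile               ┃             
  ┃       [ ] parser.toml            ┃             
  ┃       [ ] main.yaml              ┃             


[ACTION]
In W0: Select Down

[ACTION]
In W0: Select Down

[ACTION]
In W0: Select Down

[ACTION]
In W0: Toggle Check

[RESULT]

                                                   
                                                   
                                                   
                                            ┏━━━━━━
                                            ┃ Sokob
                                            ┠──────
                                            ┃██████
                                            ┃█◎  □ 
                                            ┃█  █  
                                            ┃█    █
                                            ┃█  ██ 
  ┏━━━━━━━━━━━━━━━━━━━━━━━━━━━━━━━━━━┓      ┃█□ █  
  ┃ CheckboxTree                     ┃      ┗━━━━━━
  ┠──────────────────────────────────┨             
  ┃ [-] repo/                        ┃             
  ┃   [-] templates/                 ┃             
  ┃     [x] client.rs                ┃             
  ┃>    [x] package.json             ┃             
  ┃     [-] build/                   ┃             
  ┃       [x] database.toml          ┃             
  ┃       [ ] helpers.css            ┃             
  ┃       [ ] Makefile               ┃             
  ┃       [ ] parser.toml            ┃             
  ┃       [ ] main.yaml              ┃             


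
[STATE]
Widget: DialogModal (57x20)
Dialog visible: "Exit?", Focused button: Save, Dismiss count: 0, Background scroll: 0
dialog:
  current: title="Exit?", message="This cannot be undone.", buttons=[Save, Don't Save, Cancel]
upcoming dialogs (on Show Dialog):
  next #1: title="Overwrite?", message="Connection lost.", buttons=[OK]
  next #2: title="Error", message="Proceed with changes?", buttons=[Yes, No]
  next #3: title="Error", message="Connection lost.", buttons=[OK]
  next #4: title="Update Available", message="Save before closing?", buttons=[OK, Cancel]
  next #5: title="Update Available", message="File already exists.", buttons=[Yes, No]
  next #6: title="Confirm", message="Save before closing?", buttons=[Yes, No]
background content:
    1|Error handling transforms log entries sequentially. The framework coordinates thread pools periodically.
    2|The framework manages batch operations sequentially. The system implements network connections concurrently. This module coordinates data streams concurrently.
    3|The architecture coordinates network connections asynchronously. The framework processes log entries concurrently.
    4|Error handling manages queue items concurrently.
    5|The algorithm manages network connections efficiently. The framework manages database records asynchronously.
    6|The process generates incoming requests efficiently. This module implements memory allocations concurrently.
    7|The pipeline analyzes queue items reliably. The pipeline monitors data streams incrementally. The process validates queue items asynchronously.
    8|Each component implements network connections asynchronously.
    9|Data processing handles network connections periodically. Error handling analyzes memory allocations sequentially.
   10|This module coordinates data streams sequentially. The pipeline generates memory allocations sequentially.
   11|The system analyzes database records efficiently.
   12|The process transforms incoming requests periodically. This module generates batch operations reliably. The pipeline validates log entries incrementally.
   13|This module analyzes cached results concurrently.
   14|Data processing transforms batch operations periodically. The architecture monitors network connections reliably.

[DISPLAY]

Error handling transforms log entries sequentially. The f
The framework manages batch operations sequentially. The 
The architecture coordinates network connections asynchro
Error handling manages queue items concurrently.         
The algorithm manages network connections efficiently. Th
The process generates incoming requests efficiently. This
The pipeline analyzes queue items reliably. The pipeline 
Each compone┌──────────────────────────────┐s asynchronou
Data process│            Exit?             │periodically.
This module │    This cannot be undone.    │ially. The pi
The system a│ [Save]  Don't Save   Cancel  │ntly.        
The process └──────────────────────────────┘iodically. Th
This module analyzes cached results concurrently.        
Data processing transforms batch operations periodically.
                                                         
                                                         
                                                         
                                                         
                                                         
                                                         


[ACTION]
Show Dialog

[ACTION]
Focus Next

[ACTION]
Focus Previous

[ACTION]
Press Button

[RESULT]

Error handling transforms log entries sequentially. The f
The framework manages batch operations sequentially. The 
The architecture coordinates network connections asynchro
Error handling manages queue items concurrently.         
The algorithm manages network connections efficiently. Th
The process generates incoming requests efficiently. This
The pipeline analyzes queue items reliably. The pipeline 
Each component implements network connections asynchronou
Data processing handles network connections periodically.
This module coordinates data streams sequentially. The pi
The system analyzes database records efficiently.        
The process transforms incoming requests periodically. Th
This module analyzes cached results concurrently.        
Data processing transforms batch operations periodically.
                                                         
                                                         
                                                         
                                                         
                                                         
                                                         


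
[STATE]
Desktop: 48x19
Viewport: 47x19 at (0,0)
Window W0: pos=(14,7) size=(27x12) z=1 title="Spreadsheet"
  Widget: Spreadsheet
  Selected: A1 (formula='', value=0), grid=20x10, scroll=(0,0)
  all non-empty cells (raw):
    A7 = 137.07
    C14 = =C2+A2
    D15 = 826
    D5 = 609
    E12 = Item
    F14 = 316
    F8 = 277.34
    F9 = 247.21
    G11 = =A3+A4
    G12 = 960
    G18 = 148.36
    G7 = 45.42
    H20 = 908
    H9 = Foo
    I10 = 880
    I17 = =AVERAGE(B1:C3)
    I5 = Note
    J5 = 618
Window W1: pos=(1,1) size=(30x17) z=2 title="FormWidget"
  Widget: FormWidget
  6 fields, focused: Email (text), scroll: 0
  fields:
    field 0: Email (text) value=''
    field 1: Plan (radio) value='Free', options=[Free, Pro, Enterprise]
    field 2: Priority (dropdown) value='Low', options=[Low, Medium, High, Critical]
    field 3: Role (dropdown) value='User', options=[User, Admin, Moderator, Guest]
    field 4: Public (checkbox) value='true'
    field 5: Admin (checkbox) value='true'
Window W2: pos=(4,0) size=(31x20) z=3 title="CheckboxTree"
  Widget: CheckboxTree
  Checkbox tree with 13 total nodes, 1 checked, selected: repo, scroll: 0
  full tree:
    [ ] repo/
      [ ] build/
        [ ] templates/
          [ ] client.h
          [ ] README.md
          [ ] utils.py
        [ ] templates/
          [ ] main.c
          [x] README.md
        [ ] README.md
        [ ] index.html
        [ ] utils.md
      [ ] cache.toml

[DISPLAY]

    ┏━━━━━━━━━━━━━━━━━━━━━━━━━━━━━┓            
 ┏━━┃ CheckboxTree                ┃            
 ┃ F┠─────────────────────────────┨            
 ┠──┃>[-] repo/                   ┃            
 ┃> ┃   [-] build/                ┃            
 ┃  ┃     [ ] templates/          ┃            
 ┃  ┃       [ ] client.h          ┃            
 ┃  ┃       [ ] README.md         ┃━━━━━┓      
 ┃  ┃       [ ] utils.py          ┃     ┃      
 ┃  ┃     [-] templates/          ┃─────┨      
 ┃  ┃       [ ] main.c            ┃     ┃      
 ┃  ┃       [x] README.md         ┃   C ┃      
 ┃  ┃     [ ] README.md           ┃-----┃      
 ┃  ┃     [ ] index.html          ┃     ┃      
 ┃  ┃     [ ] utils.md            ┃     ┃      
 ┃  ┃   [ ] cache.toml            ┃     ┃      
 ┃  ┃                             ┃     ┃      
 ┗━━┃                             ┃     ┃      
    ┃                             ┃━━━━━┛      


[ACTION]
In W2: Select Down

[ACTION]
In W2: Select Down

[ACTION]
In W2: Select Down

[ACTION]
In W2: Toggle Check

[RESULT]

    ┏━━━━━━━━━━━━━━━━━━━━━━━━━━━━━┓            
 ┏━━┃ CheckboxTree                ┃            
 ┃ F┠─────────────────────────────┨            
 ┠──┃ [-] repo/                   ┃            
 ┃> ┃   [-] build/                ┃            
 ┃  ┃     [-] templates/          ┃            
 ┃  ┃>      [x] client.h          ┃            
 ┃  ┃       [ ] README.md         ┃━━━━━┓      
 ┃  ┃       [ ] utils.py          ┃     ┃      
 ┃  ┃     [-] templates/          ┃─────┨      
 ┃  ┃       [ ] main.c            ┃     ┃      
 ┃  ┃       [x] README.md         ┃   C ┃      
 ┃  ┃     [ ] README.md           ┃-----┃      
 ┃  ┃     [ ] index.html          ┃     ┃      
 ┃  ┃     [ ] utils.md            ┃     ┃      
 ┃  ┃   [ ] cache.toml            ┃     ┃      
 ┃  ┃                             ┃     ┃      
 ┗━━┃                             ┃     ┃      
    ┃                             ┃━━━━━┛      


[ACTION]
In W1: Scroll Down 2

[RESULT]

    ┏━━━━━━━━━━━━━━━━━━━━━━━━━━━━━┓            
 ┏━━┃ CheckboxTree                ┃            
 ┃ F┠─────────────────────────────┨            
 ┠──┃ [-] repo/                   ┃            
 ┃  ┃   [-] build/                ┃            
 ┃  ┃     [-] templates/          ┃            
 ┃  ┃>      [x] client.h          ┃            
 ┃  ┃       [ ] README.md         ┃━━━━━┓      
 ┃  ┃       [ ] utils.py          ┃     ┃      
 ┃  ┃     [-] templates/          ┃─────┨      
 ┃  ┃       [ ] main.c            ┃     ┃      
 ┃  ┃       [x] README.md         ┃   C ┃      
 ┃  ┃     [ ] README.md           ┃-----┃      
 ┃  ┃     [ ] index.html          ┃     ┃      
 ┃  ┃     [ ] utils.md            ┃     ┃      
 ┃  ┃   [ ] cache.toml            ┃     ┃      
 ┃  ┃                             ┃     ┃      
 ┗━━┃                             ┃     ┃      
    ┃                             ┃━━━━━┛      
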